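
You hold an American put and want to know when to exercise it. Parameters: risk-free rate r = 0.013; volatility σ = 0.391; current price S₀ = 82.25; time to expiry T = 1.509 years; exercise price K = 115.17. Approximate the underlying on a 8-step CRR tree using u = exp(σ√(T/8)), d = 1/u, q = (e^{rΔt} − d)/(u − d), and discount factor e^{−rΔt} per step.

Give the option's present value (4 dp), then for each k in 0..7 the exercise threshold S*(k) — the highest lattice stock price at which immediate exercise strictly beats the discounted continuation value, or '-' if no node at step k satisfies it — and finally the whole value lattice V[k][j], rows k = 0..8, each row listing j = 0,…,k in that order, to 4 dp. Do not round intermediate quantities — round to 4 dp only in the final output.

Δt=0.18862, u=1.18509, d=0.84382, q=0.46484, disc=e^(-rΔt)=0.99755
k=8 terminal: V=max(K-S,0) → 94.0284 85.4781 73.4699 56.6052 32.9200 0.0000 0.0000 0.0000 0.0000
k=7: j=0 S=25.0546 intr=90.1154 cont=89.8333 V=90.1154[EX]; j=1 S=35.1874 intr=79.9826 cont=79.7005 V=79.9826[EX]; j=2 S=49.4182 intr=65.7518 cont=65.4698 V=65.7518[EX]; j=3 S=69.4043 intr=45.7657 cont=45.4837 V=45.7657[EX]; j=4 S=97.4733 intr=17.6967 cont=17.5742 V=17.6967[EX]; j=5 S=136.8943 intr=0.0000 cont=0.0000 V=0.0000[hold]; j=6 S=192.2582 intr=0.0000 cont=0.0000 V=0.0000[hold]; j=7 S=270.0128 intr=0.0000 cont=0.0000 V=0.0000[hold]  S*(7)=97.4733
k=6: j=0 S=29.6919 intr=85.4781 cont=85.1961 V=85.4781[EX]; j=1 S=41.7001 intr=73.4699 cont=73.1879 V=73.4699[EX]; j=2 S=58.5648 intr=56.6052 cont=56.3232 V=56.6052[EX]; j=3 S=82.2500 intr=32.9200 cont=32.6379 V=32.9200[EX]; j=4 S=115.5142 intr=0.0000 cont=9.4473 V=9.4473[hold]; j=5 S=162.2314 intr=0.0000 cont=0.0000 V=0.0000[hold]; j=6 S=227.8424 intr=0.0000 cont=0.0000 V=0.0000[hold]  S*(6)=82.2500
k=5: j=0 S=35.1874 intr=79.9826 cont=79.7005 V=79.9826[EX]; j=1 S=49.4182 intr=65.7518 cont=65.4698 V=65.7518[EX]; j=2 S=69.4043 intr=45.7657 cont=45.4837 V=45.7657[EX]; j=3 S=97.4733 intr=17.6967 cont=21.9550 V=21.9550[hold]; j=4 S=136.8943 intr=0.0000 cont=5.0434 V=5.0434[hold]; j=5 S=192.2582 intr=0.0000 cont=0.0000 V=0.0000[hold]  S*(5)=69.4043
k=4: j=0 S=41.7001 intr=73.4699 cont=73.1879 V=73.4699[EX]; j=1 S=58.5648 intr=56.6052 cont=56.3232 V=56.6052[EX]; j=2 S=82.2500 intr=32.9200 cont=34.6125 V=34.6125[hold]; j=3 S=115.5142 intr=0.0000 cont=14.0593 V=14.0593[hold]; j=4 S=162.2314 intr=0.0000 cont=2.6924 V=2.6924[hold]  S*(4)=58.5648
k=3: j=0 S=49.4182 intr=65.7518 cont=65.4698 V=65.7518[EX]; j=1 S=69.4043 intr=45.7657 cont=46.2685 V=46.2685[hold]; j=2 S=97.4733 intr=17.6967 cont=24.9971 V=24.9971[hold]; j=3 S=136.8943 intr=0.0000 cont=8.7540 V=8.7540[hold]  S*(3)=49.4182
k=2: j=0 S=58.5648 intr=56.6052 cont=56.5563 V=56.6052[EX]; j=1 S=82.2500 intr=32.9200 cont=36.2916 V=36.2916[hold]; j=2 S=115.5142 intr=0.0000 cont=17.4039 V=17.4039[hold]  S*(2)=58.5648
k=1: j=0 S=69.4043 intr=45.7657 cont=47.0471 V=47.0471[hold]; j=1 S=97.4733 intr=17.6967 cont=27.4444 V=27.4444[hold]  S*(1)=-
k=0: j=0 S=82.2500 intr=32.9200 cont=37.8420 V=37.8420[hold]  S*(0)=-

price = 37.8420
boundary = - - 58.5648 49.4182 58.5648 69.4043 82.2500 97.4733
tree:
37.8420
47.0471 27.4444
56.6052 36.2916 17.4039
65.7518 46.2685 24.9971 8.7540
73.4699 56.6052 34.6125 14.0593 2.6924
79.9826 65.7518 45.7657 21.9550 5.0434 0.0000
85.4781 73.4699 56.6052 32.9200 9.4473 0.0000 0.0000
90.1154 79.9826 65.7518 45.7657 17.6967 0.0000 0.0000 0.0000
94.0284 85.4781 73.4699 56.6052 32.9200 0.0000 0.0000 0.0000 0.0000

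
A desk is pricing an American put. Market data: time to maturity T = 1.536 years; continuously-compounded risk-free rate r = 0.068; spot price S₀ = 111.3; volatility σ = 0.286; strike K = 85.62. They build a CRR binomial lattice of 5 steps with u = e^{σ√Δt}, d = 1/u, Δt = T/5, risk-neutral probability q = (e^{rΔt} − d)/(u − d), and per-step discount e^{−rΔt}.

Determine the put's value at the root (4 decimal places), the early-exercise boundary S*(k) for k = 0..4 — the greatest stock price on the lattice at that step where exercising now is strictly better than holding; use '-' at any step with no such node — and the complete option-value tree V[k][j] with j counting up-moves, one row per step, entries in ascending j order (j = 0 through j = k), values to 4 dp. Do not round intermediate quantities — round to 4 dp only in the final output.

Δt=0.30720  u=1.17177  d=0.85341  q=0.52676  discount=0.97933
step 5 (expiry): payoffs max(K−S,0) = 35.2376 16.4424 0.0000 0.0000 0.0000 0.0000
step 4: (k=4,j=0): S=59.0367, (K−S)⁺=26.5833, hold=24.8132 ⇒ V=26.5833 exercise | (k=4,j=1): S=81.0604, (K−S)⁺=4.5596, hold=7.6203 ⇒ V=7.6203 continue | (k=4,j=2): S=111.3000, (K−S)⁺=0.0000, hold=0.0000 ⇒ V=0.0000 continue | (k=4,j=3): S=152.8205, (K−S)⁺=0.0000, hold=0.0000 ⇒ V=0.0000 continue | (k=4,j=4): S=209.8302, (K−S)⁺=0.0000, hold=0.0000 ⇒ V=0.0000 continue  boundary S*=59.0367
step 3: (k=3,j=0): S=69.1776, (K−S)⁺=16.4424, hold=16.2513 ⇒ V=16.4424 exercise | (k=3,j=1): S=94.9843, (K−S)⁺=0.0000, hold=3.5317 ⇒ V=3.5317 continue | (k=3,j=2): S=130.4182, (K−S)⁺=0.0000, hold=0.0000 ⇒ V=0.0000 continue | (k=3,j=3): S=179.0708, (K−S)⁺=0.0000, hold=0.0000 ⇒ V=0.0000 continue  boundary S*=69.1776
step 2: (k=2,j=0): S=81.0604, (K−S)⁺=4.5596, hold=9.4422 ⇒ V=9.4422 continue | (k=2,j=1): S=111.3000, (K−S)⁺=0.0000, hold=1.6368 ⇒ V=1.6368 continue | (k=2,j=2): S=152.8205, (K−S)⁺=0.0000, hold=0.0000 ⇒ V=0.0000 continue  boundary S*=-
step 1: (k=1,j=0): S=94.9843, (K−S)⁺=0.0000, hold=5.2205 ⇒ V=5.2205 continue | (k=1,j=1): S=130.4182, (K−S)⁺=0.0000, hold=0.7586 ⇒ V=0.7586 continue  boundary S*=-
step 0: (k=0,j=0): S=111.3000, (K−S)⁺=0.0000, hold=2.8108 ⇒ V=2.8108 continue  boundary S*=-

price = 2.8108
boundary = - - - 69.1776 59.0367
tree:
2.8108
5.2205 0.7586
9.4422 1.6368 0.0000
16.4424 3.5317 0.0000 0.0000
26.5833 7.6203 0.0000 0.0000 0.0000
35.2376 16.4424 0.0000 0.0000 0.0000 0.0000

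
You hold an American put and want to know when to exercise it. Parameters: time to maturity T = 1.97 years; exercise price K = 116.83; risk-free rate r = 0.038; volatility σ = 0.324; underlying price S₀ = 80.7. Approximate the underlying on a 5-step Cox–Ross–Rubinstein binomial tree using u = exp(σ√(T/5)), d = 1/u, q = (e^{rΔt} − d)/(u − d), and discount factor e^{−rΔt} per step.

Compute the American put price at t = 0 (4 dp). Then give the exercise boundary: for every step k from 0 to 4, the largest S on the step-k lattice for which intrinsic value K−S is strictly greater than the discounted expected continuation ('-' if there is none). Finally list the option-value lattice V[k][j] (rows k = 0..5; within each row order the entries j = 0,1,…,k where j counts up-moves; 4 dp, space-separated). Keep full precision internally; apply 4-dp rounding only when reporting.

price = 37.8245
boundary = - 65.8491 53.7311 65.8491 80.7000
tree:
37.8245
50.9809 25.0928
63.0989 36.6478 13.6587
72.9868 50.9809 22.6359 4.5943
81.0551 63.0989 36.1300 9.0761 0.0000
87.6386 72.9868 50.9809 17.9298 0.0000 0.0000

params: Δt=0.39400 u=1.22553 d=0.81597 q=0.48616 e^(-rΔt)=0.98514
t_5 payoffs: 87.6386 72.9868 50.9809 17.9298 0.0000 0.0000
t_4: node(4,0) S=35.7749 payoff=81.0551 vs cont=79.3189 → 81.0551 [stop]  node(4,1) S=53.7311 payoff=63.0989 vs cont=61.3627 → 63.0989 [stop]  node(4,2) S=80.7000 payoff=36.1300 vs cont=34.3939 → 36.1300 [stop]  node(4,3) S=121.2051 payoff=0.0000 vs cont=9.0761 → 9.0761 [wait]  node(4,4) S=182.0407 payoff=0.0000 vs cont=0.0000 → 0.0000 [wait]  ⇒ S*(4)=80.7000
t_3: node(3,0) S=43.8432 payoff=72.9868 vs cont=71.2506 → 72.9868 [stop]  node(3,1) S=65.8491 payoff=50.9809 vs cont=49.2448 → 50.9809 [stop]  node(3,2) S=98.9002 payoff=17.9298 vs cont=22.6359 → 22.6359 [wait]  node(3,3) S=148.5405 payoff=0.0000 vs cont=4.5943 → 4.5943 [wait]  ⇒ S*(3)=65.8491
t_2: node(2,0) S=53.7311 payoff=63.0989 vs cont=61.3627 → 63.0989 [stop]  node(2,1) S=80.7000 payoff=36.1300 vs cont=36.6478 → 36.6478 [wait]  node(2,2) S=121.2051 payoff=0.0000 vs cont=13.6587 → 13.6587 [wait]  ⇒ S*(2)=53.7311
t_1: node(1,0) S=65.8491 payoff=50.9809 vs cont=49.4928 → 50.9809 [stop]  node(1,1) S=98.9002 payoff=17.9298 vs cont=25.0928 → 25.0928 [wait]  ⇒ S*(1)=65.8491
t_0: node(0,0) S=80.7000 payoff=36.1300 vs cont=37.8245 → 37.8245 [wait]  ⇒ S*(0)=-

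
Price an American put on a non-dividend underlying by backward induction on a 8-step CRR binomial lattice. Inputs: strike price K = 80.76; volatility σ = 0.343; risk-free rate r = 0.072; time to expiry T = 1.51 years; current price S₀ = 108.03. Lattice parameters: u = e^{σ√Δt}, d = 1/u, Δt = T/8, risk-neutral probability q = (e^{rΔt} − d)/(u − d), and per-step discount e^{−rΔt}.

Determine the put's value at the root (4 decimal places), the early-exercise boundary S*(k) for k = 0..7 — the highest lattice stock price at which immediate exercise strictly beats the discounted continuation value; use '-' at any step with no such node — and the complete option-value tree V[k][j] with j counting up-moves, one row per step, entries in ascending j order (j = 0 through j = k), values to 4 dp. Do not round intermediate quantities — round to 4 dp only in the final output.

price = 3.4823
boundary = - - - - 59.5216 51.2810 59.5216 69.0863
tree:
3.4823
5.7228 1.4110
9.1684 2.5470 0.3511
14.2332 4.5207 0.7083 0.0153
21.2384 7.8465 1.4283 0.0316 0.0000
29.4790 13.2058 2.8787 0.0652 0.0000 0.0000
36.5786 21.2384 5.7987 0.1344 0.0000 0.0000 0.0000
42.6954 29.4790 11.6737 0.2773 0.0000 0.0000 0.0000 0.0000
47.9653 36.5786 21.2384 0.5720 0.0000 0.0000 0.0000 0.0000 0.0000

params: Δt=0.18875 u=1.16069 d=0.86155 q=0.50855 e^(-rΔt)=0.98650
t_8 payoffs: 47.9653 36.5786 21.2384 0.5720 0.0000 0.0000 0.0000 0.0000 0.0000
t_7: node(7,0) S=38.0646 payoff=42.6954 vs cont=41.6053 → 42.6954 [stop]  node(7,1) S=51.2810 payoff=29.4790 vs cont=28.3889 → 29.4790 [stop]  node(7,2) S=69.0863 payoff=11.6737 vs cont=10.5836 → 11.6737 [stop]  node(7,3) S=93.0737 payoff=0.0000 vs cont=0.2773 → 0.2773 [wait]  node(7,4) S=125.3897 payoff=0.0000 vs cont=0.0000 → 0.0000 [wait]  node(7,5) S=168.9262 payoff=0.0000 vs cont=0.0000 → 0.0000 [wait]  node(7,6) S=227.5789 payoff=0.0000 vs cont=0.0000 → 0.0000 [wait]  node(7,7) S=306.5964 payoff=0.0000 vs cont=0.0000 → 0.0000 [wait]  ⇒ S*(7)=69.0863
t_6: node(6,0) S=44.1814 payoff=36.5786 vs cont=35.4885 → 36.5786 [stop]  node(6,1) S=59.5216 payoff=21.2384 vs cont=20.1483 → 21.2384 [stop]  node(6,2) S=80.1880 payoff=0.5720 vs cont=5.7987 → 5.7987 [wait]  node(6,3) S=108.0300 payoff=0.0000 vs cont=0.1344 → 0.1344 [wait]  node(6,4) S=145.5390 payoff=0.0000 vs cont=0.0000 → 0.0000 [wait]  node(6,5) S=196.0715 payoff=0.0000 vs cont=0.0000 → 0.0000 [wait]  node(6,6) S=264.1493 payoff=0.0000 vs cont=0.0000 → 0.0000 [wait]  ⇒ S*(6)=59.5216
t_5: node(5,0) S=51.2810 payoff=29.4790 vs cont=28.3889 → 29.4790 [stop]  node(5,1) S=69.0863 payoff=11.6737 vs cont=13.2058 → 13.2058 [wait]  node(5,2) S=93.0737 payoff=0.0000 vs cont=2.8787 → 2.8787 [wait]  node(5,3) S=125.3897 payoff=0.0000 vs cont=0.0652 → 0.0652 [wait]  node(5,4) S=168.9262 payoff=0.0000 vs cont=0.0000 → 0.0000 [wait]  node(5,5) S=227.5789 payoff=0.0000 vs cont=0.0000 → 0.0000 [wait]  ⇒ S*(5)=51.2810
t_4: node(4,0) S=59.5216 payoff=21.2384 vs cont=20.9170 → 21.2384 [stop]  node(4,1) S=80.1880 payoff=0.5720 vs cont=7.8465 → 7.8465 [wait]  node(4,2) S=108.0300 payoff=0.0000 vs cont=1.4283 → 1.4283 [wait]  node(4,3) S=145.5390 payoff=0.0000 vs cont=0.0316 → 0.0316 [wait]  node(4,4) S=196.0715 payoff=0.0000 vs cont=0.0000 → 0.0000 [wait]  ⇒ S*(4)=59.5216
t_3: node(3,0) S=69.0863 payoff=11.6737 vs cont=14.2332 → 14.2332 [wait]  node(3,1) S=93.0737 payoff=0.0000 vs cont=4.5207 → 4.5207 [wait]  node(3,2) S=125.3897 payoff=0.0000 vs cont=0.7083 → 0.7083 [wait]  node(3,3) S=168.9262 payoff=0.0000 vs cont=0.0153 → 0.0153 [wait]  ⇒ S*(3)=-
t_2: node(2,0) S=80.1880 payoff=0.5720 vs cont=9.1684 → 9.1684 [wait]  node(2,1) S=108.0300 payoff=0.0000 vs cont=2.5470 → 2.5470 [wait]  node(2,2) S=145.5390 payoff=0.0000 vs cont=0.3511 → 0.3511 [wait]  ⇒ S*(2)=-
t_1: node(1,0) S=93.0737 payoff=0.0000 vs cont=5.7228 → 5.7228 [wait]  node(1,1) S=125.3897 payoff=0.0000 vs cont=1.4110 → 1.4110 [wait]  ⇒ S*(1)=-
t_0: node(0,0) S=108.0300 payoff=0.0000 vs cont=3.4823 → 3.4823 [wait]  ⇒ S*(0)=-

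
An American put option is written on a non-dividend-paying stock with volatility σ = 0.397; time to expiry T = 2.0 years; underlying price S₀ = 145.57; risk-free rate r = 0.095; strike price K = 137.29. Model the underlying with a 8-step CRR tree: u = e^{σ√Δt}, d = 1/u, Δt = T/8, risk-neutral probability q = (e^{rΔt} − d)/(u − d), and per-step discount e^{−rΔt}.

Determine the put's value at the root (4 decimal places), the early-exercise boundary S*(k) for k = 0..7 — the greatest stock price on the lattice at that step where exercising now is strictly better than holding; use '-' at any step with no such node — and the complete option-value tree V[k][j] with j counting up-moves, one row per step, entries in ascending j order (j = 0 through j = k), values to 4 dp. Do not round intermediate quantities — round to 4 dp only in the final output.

price = 17.6721
boundary = - - - 80.2508 97.8717 80.2508 97.8717 80.2508
tree:
17.6721
26.9930 9.5729
39.9535 15.8449 4.0137
57.0392 25.4629 7.3750 0.9819
71.4876 39.4183 13.2896 2.0550 0.0000
83.3346 57.0392 23.3238 4.3006 0.0000 0.0000
93.0488 71.4876 39.4183 9.0002 0.0000 0.0000 0.0000
101.0140 83.3346 57.0392 18.8354 0.0000 0.0000 0.0000 0.0000
107.5451 93.0488 71.4876 39.4183 0.0000 0.0000 0.0000 0.0000 0.0000

Δt=0.25000  u=1.21957  d=0.81996  q=0.51068  discount=0.97653
step 8 (expiry): payoffs max(K−S,0) = 107.5451 93.0488 71.4876 39.4183 0.0000 0.0000 0.0000 0.0000 0.0000
step 7: (k=7,j=0): S=36.2760, (K−S)⁺=101.0140, hold=97.7918 ⇒ V=101.0140 exercise | (k=7,j=1): S=53.9554, (K−S)⁺=83.3346, hold=80.1124 ⇒ V=83.3346 exercise | (k=7,j=2): S=80.2508, (K−S)⁺=57.0392, hold=53.8170 ⇒ V=57.0392 exercise | (k=7,j=3): S=119.3615, (K−S)⁺=17.9285, hold=18.8354 ⇒ V=18.8354 continue | (k=7,j=4): S=177.5331, (K−S)⁺=0.0000, hold=0.0000 ⇒ V=0.0000 continue | (k=7,j=5): S=264.0549, (K−S)⁺=0.0000, hold=0.0000 ⇒ V=0.0000 continue | (k=7,j=6): S=392.7436, (K−S)⁺=0.0000, hold=0.0000 ⇒ V=0.0000 continue | (k=7,j=7): S=584.1496, (K−S)⁺=0.0000, hold=0.0000 ⇒ V=0.0000 continue  boundary S*=80.2508
step 6: (k=6,j=0): S=44.2412, (K−S)⁺=93.0488, hold=89.8266 ⇒ V=93.0488 exercise | (k=6,j=1): S=65.8024, (K−S)⁺=71.4876, hold=68.2653 ⇒ V=71.4876 exercise | (k=6,j=2): S=97.8717, (K−S)⁺=39.4183, hold=36.6484 ⇒ V=39.4183 exercise | (k=6,j=3): S=145.5700, (K−S)⁺=0.0000, hold=9.0002 ⇒ V=9.0002 continue | (k=6,j=4): S=216.5144, (K−S)⁺=0.0000, hold=0.0000 ⇒ V=0.0000 continue | (k=6,j=5): S=322.0340, (K−S)⁺=0.0000, hold=0.0000 ⇒ V=0.0000 continue | (k=6,j=6): S=478.9792, (K−S)⁺=0.0000, hold=0.0000 ⇒ V=0.0000 continue  boundary S*=97.8717
step 5: (k=5,j=0): S=53.9554, (K−S)⁺=83.3346, hold=80.1124 ⇒ V=83.3346 exercise | (k=5,j=1): S=80.2508, (K−S)⁺=57.0392, hold=53.8170 ⇒ V=57.0392 exercise | (k=5,j=2): S=119.3615, (K−S)⁺=17.9285, hold=23.3238 ⇒ V=23.3238 continue | (k=5,j=3): S=177.5331, (K−S)⁺=0.0000, hold=4.3006 ⇒ V=4.3006 continue | (k=5,j=4): S=264.0549, (K−S)⁺=0.0000, hold=0.0000 ⇒ V=0.0000 continue | (k=5,j=5): S=392.7436, (K−S)⁺=0.0000, hold=0.0000 ⇒ V=0.0000 continue  boundary S*=80.2508
step 4: (k=4,j=0): S=65.8024, (K−S)⁺=71.4876, hold=68.2653 ⇒ V=71.4876 exercise | (k=4,j=1): S=97.8717, (K−S)⁺=39.4183, hold=38.8867 ⇒ V=39.4183 exercise | (k=4,j=2): S=145.5700, (K−S)⁺=0.0000, hold=13.2896 ⇒ V=13.2896 continue | (k=4,j=3): S=216.5144, (K−S)⁺=0.0000, hold=2.0550 ⇒ V=2.0550 continue | (k=4,j=4): S=322.0340, (K−S)⁺=0.0000, hold=0.0000 ⇒ V=0.0000 continue  boundary S*=97.8717
step 3: (k=3,j=0): S=80.2508, (K−S)⁺=57.0392, hold=53.8170 ⇒ V=57.0392 exercise | (k=3,j=1): S=119.3615, (K−S)⁺=17.9285, hold=25.4629 ⇒ V=25.4629 continue | (k=3,j=2): S=177.5331, (K−S)⁺=0.0000, hold=7.3750 ⇒ V=7.3750 continue | (k=3,j=3): S=264.0549, (K−S)⁺=0.0000, hold=0.9819 ⇒ V=0.9819 continue  boundary S*=80.2508
step 2: (k=2,j=0): S=97.8717, (K−S)⁺=39.4183, hold=39.9535 ⇒ V=39.9535 continue | (k=2,j=1): S=145.5700, (K−S)⁺=0.0000, hold=15.8449 ⇒ V=15.8449 continue | (k=2,j=2): S=216.5144, (K−S)⁺=0.0000, hold=4.0137 ⇒ V=4.0137 continue  boundary S*=-
step 1: (k=1,j=0): S=119.3615, (K−S)⁺=17.9285, hold=26.9930 ⇒ V=26.9930 continue | (k=1,j=1): S=177.5331, (K−S)⁺=0.0000, hold=9.5729 ⇒ V=9.5729 continue  boundary S*=-
step 0: (k=0,j=0): S=145.5700, (K−S)⁺=0.0000, hold=17.6721 ⇒ V=17.6721 continue  boundary S*=-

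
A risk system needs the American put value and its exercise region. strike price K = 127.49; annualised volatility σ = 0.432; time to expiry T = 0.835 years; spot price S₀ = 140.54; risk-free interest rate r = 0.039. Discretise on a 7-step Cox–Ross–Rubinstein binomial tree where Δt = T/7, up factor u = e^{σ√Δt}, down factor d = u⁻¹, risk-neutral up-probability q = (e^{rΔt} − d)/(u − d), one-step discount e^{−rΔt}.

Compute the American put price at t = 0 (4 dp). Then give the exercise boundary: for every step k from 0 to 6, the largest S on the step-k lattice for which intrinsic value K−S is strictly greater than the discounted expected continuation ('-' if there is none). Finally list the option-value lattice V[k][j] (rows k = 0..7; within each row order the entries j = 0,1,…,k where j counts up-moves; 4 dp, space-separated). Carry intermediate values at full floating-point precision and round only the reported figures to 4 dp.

price = 13.6901
boundary = - - - - 77.3762 89.8267 104.2807
tree:
13.6901
19.9376 7.0103
28.1846 11.1379 2.5772
38.4245 17.2920 4.5349 0.4674
50.1138 26.0510 7.9082 0.9001 0.0000
60.8386 37.6633 13.6408 1.7335 0.0000 0.0000
70.0769 50.1138 23.2093 3.3386 0.0000 0.0000 0.0000
78.0347 60.8386 37.6633 6.4297 0.0000 0.0000 0.0000 0.0000

Δt=0.11929, u=1.16091, d=0.86139, q=0.47834, disc=e^(-rΔt)=0.99536
k=7 terminal: V=max(K-S,0) → 78.0347 60.8386 37.6633 6.4297 0.0000 0.0000 0.0000 0.0000
k=6: j=0 S=57.4131 intr=70.0769 cont=69.4851 V=70.0769[EX]; j=1 S=77.3762 intr=50.1138 cont=49.5220 V=50.1138[EX]; j=2 S=104.2807 intr=23.2093 cont=22.6176 V=23.2093[EX]; j=3 S=140.5400 intr=0.0000 cont=3.3386 V=3.3386[hold]; j=4 S=189.4071 intr=0.0000 cont=0.0000 V=0.0000[hold]; j=5 S=255.2656 intr=0.0000 cont=0.0000 V=0.0000[hold]; j=6 S=344.0239 intr=0.0000 cont=0.0000 V=0.0000[hold]  S*(6)=104.2807
k=5: j=0 S=66.6514 intr=60.8386 cont=60.2468 V=60.8386[EX]; j=1 S=89.8267 intr=37.6633 cont=37.0715 V=37.6633[EX]; j=2 S=121.0603 intr=6.4297 cont=13.6408 V=13.6408[hold]; j=3 S=163.1541 intr=0.0000 cont=1.7335 V=1.7335[hold]; j=4 S=219.8843 intr=0.0000 cont=0.0000 V=0.0000[hold]; j=5 S=296.3401 intr=0.0000 cont=0.0000 V=0.0000[hold]  S*(5)=89.8267
k=4: j=0 S=77.3762 intr=50.1138 cont=49.5220 V=50.1138[EX]; j=1 S=104.2807 intr=23.2093 cont=26.0510 V=26.0510[hold]; j=2 S=140.5400 intr=0.0000 cont=7.9082 V=7.9082[hold]; j=3 S=189.4071 intr=0.0000 cont=0.9001 V=0.9001[hold]; j=4 S=255.2656 intr=0.0000 cont=0.0000 V=0.0000[hold]  S*(4)=77.3762
k=3: j=0 S=89.8267 intr=37.6633 cont=38.4245 V=38.4245[hold]; j=1 S=121.0603 intr=6.4297 cont=17.2920 V=17.2920[hold]; j=2 S=163.1541 intr=0.0000 cont=4.5349 V=4.5349[hold]; j=3 S=219.8843 intr=0.0000 cont=0.4674 V=0.4674[hold]  S*(3)=-
k=2: j=0 S=104.2807 intr=23.2093 cont=28.1846 V=28.1846[hold]; j=1 S=140.5400 intr=0.0000 cont=11.1379 V=11.1379[hold]; j=2 S=189.4071 intr=0.0000 cont=2.5772 V=2.5772[hold]  S*(2)=-
k=1: j=0 S=121.0603 intr=6.4297 cont=19.9376 V=19.9376[hold]; j=1 S=163.1541 intr=0.0000 cont=7.0103 V=7.0103[hold]  S*(1)=-
k=0: j=0 S=140.5400 intr=0.0000 cont=13.6901 V=13.6901[hold]  S*(0)=-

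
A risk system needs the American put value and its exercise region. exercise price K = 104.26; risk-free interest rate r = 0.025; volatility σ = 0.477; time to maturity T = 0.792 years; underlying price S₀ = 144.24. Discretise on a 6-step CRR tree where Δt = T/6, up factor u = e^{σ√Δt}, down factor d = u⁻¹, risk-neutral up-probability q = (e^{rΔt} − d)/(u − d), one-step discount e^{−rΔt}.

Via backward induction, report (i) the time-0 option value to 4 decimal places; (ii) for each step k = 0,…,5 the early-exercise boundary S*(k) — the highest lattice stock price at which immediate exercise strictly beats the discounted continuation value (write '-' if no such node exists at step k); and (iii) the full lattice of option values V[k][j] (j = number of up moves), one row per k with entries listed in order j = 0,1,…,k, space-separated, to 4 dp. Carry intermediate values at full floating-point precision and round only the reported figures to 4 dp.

price = 5.7209
boundary = - - - - 72.1154 85.7615
tree:
5.7209
9.1646 1.8194
14.3786 3.2613 0.1818
21.9341 5.8321 0.3418 0.0000
32.1446 10.4019 0.6424 0.0000 0.0000
43.6194 18.4985 1.2077 0.0000 0.0000 0.0000
53.2683 32.1446 2.2702 0.0000 0.0000 0.0000 0.0000

Δt=0.13200  u=1.18923  d=0.84088  q=0.46627  discount=0.99671
step 6 (expiry): payoffs max(K−S,0) = 53.2683 32.1446 2.2702 0.0000 0.0000 0.0000 0.0000
step 5: (k=5,j=0): S=60.6406, (K−S)⁺=43.6194, hold=43.2759 ⇒ V=43.6194 exercise | (k=5,j=1): S=85.7615, (K−S)⁺=18.4985, hold=18.1550 ⇒ V=18.4985 exercise | (k=5,j=2): S=121.2890, (K−S)⁺=0.0000, hold=1.2077 ⇒ V=1.2077 continue | (k=5,j=3): S=171.5340, (K−S)⁺=0.0000, hold=0.0000 ⇒ V=0.0000 continue | (k=5,j=4): S=242.5934, (K−S)⁺=0.0000, hold=0.0000 ⇒ V=0.0000 continue | (k=5,j=5): S=343.0898, (K−S)⁺=0.0000, hold=0.0000 ⇒ V=0.0000 continue  boundary S*=85.7615
step 4: (k=4,j=0): S=72.1154, (K−S)⁺=32.1446, hold=31.8011 ⇒ V=32.1446 exercise | (k=4,j=1): S=101.9898, (K−S)⁺=2.2702, hold=10.4019 ⇒ V=10.4019 continue | (k=4,j=2): S=144.2400, (K−S)⁺=0.0000, hold=0.6424 ⇒ V=0.6424 continue | (k=4,j=3): S=203.9927, (K−S)⁺=0.0000, hold=0.0000 ⇒ V=0.0000 continue | (k=4,j=4): S=288.4984, (K−S)⁺=0.0000, hold=0.0000 ⇒ V=0.0000 continue  boundary S*=72.1154
step 3: (k=3,j=0): S=85.7615, (K−S)⁺=18.4985, hold=21.9341 ⇒ V=21.9341 continue | (k=3,j=1): S=121.2890, (K−S)⁺=0.0000, hold=5.8321 ⇒ V=5.8321 continue | (k=3,j=2): S=171.5340, (K−S)⁺=0.0000, hold=0.3418 ⇒ V=0.3418 continue | (k=3,j=3): S=242.5934, (K−S)⁺=0.0000, hold=0.0000 ⇒ V=0.0000 continue  boundary S*=-
step 2: (k=2,j=0): S=101.9898, (K−S)⁺=2.2702, hold=14.3786 ⇒ V=14.3786 continue | (k=2,j=1): S=144.2400, (K−S)⁺=0.0000, hold=3.2613 ⇒ V=3.2613 continue | (k=2,j=2): S=203.9927, (K−S)⁺=0.0000, hold=0.1818 ⇒ V=0.1818 continue  boundary S*=-
step 1: (k=1,j=0): S=121.2890, (K−S)⁺=0.0000, hold=9.1646 ⇒ V=9.1646 continue | (k=1,j=1): S=171.5340, (K−S)⁺=0.0000, hold=1.8194 ⇒ V=1.8194 continue  boundary S*=-
step 0: (k=0,j=0): S=144.2400, (K−S)⁺=0.0000, hold=5.7209 ⇒ V=5.7209 continue  boundary S*=-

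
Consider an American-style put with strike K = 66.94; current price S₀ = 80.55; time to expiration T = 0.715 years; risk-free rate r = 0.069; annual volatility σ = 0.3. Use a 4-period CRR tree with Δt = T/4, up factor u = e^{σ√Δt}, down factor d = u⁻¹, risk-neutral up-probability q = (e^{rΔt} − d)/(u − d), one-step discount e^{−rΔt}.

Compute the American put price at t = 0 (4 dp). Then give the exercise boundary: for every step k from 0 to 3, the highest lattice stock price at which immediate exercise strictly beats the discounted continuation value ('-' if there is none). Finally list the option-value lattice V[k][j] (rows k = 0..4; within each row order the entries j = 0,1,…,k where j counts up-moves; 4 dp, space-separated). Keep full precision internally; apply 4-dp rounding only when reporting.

Δt=0.17875, u=1.13523, d=0.88088, q=0.51712, disc=e^(-rΔt)=0.98774
k=4 terminal: V=max(K-S,0) → 18.4415 4.4376 0.0000 0.0000 0.0000
k=3: j=0 S=55.0570 intr=11.8830 cont=11.0625 V=11.8830[EX]; j=1 S=70.9547 intr=0.0000 cont=2.1165 V=2.1165[hold]; j=2 S=91.4429 intr=0.0000 cont=0.0000 V=0.0000[hold]; j=3 S=117.8471 intr=0.0000 cont=0.0000 V=0.0000[hold]  S*(3)=55.0570
k=2: j=0 S=62.5024 intr=4.4376 cont=6.7488 V=6.7488[hold]; j=1 S=80.5500 intr=0.0000 cont=1.0095 V=1.0095[hold]; j=2 S=103.8088 intr=0.0000 cont=0.0000 V=0.0000[hold]  S*(2)=-
k=1: j=0 S=70.9547 intr=0.0000 cont=3.7345 V=3.7345[hold]; j=1 S=91.4429 intr=0.0000 cont=0.4815 V=0.4815[hold]  S*(1)=-
k=0: j=0 S=80.5500 intr=0.0000 cont=2.0271 V=2.0271[hold]  S*(0)=-

price = 2.0271
boundary = - - - 55.0570
tree:
2.0271
3.7345 0.4815
6.7488 1.0095 0.0000
11.8830 2.1165 0.0000 0.0000
18.4415 4.4376 0.0000 0.0000 0.0000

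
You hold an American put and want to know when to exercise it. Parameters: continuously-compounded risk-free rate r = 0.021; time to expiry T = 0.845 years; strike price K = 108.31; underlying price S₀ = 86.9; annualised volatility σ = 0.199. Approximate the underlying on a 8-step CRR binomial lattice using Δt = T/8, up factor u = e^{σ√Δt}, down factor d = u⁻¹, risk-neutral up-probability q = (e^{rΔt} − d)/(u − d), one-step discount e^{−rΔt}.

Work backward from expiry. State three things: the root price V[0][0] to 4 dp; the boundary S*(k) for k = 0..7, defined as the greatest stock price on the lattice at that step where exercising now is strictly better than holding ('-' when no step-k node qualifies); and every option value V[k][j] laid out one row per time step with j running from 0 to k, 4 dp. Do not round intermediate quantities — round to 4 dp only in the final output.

price = 21.6173
boundary = - 81.4576 76.3561 81.4576 86.9000 81.4576 86.9000 92.7060
tree:
21.6173
26.8524 16.4988
31.9539 21.4283 11.6620
36.7359 26.8524 16.1208 7.2726
41.2185 31.9539 21.4100 10.9239 3.6679
45.4203 36.7359 26.8524 15.7146 6.2006 1.1615
49.3589 41.2185 31.9539 21.4100 10.1114 2.3328 0.0000
53.0509 45.4203 36.7359 26.8524 15.6040 4.6853 0.0000 0.0000
56.5117 49.3589 41.2185 31.9539 21.4100 9.4101 0.0000 0.0000 0.0000

Δt=0.10562, u=1.06681, d=0.93737, q=0.50099, disc=e^(-rΔt)=0.99778
k=8 terminal: V=max(K-S,0) → 56.5117 49.3589 41.2185 31.9539 21.4100 9.4101 0.0000 0.0000 0.0000
k=7: j=0 S=55.2591 intr=53.0509 cont=52.8109 V=53.0509[EX]; j=1 S=62.8897 intr=45.4203 cont=45.1803 V=45.4203[EX]; j=2 S=71.5741 intr=36.7359 cont=36.4959 V=36.7359[EX]; j=3 S=81.4576 intr=26.8524 cont=26.6124 V=26.8524[EX]; j=4 S=92.7060 intr=15.6040 cont=15.3640 V=15.6040[EX]; j=5 S=105.5076 intr=2.8024 cont=4.6853 V=4.6853[hold]; j=6 S=120.0770 intr=0.0000 cont=0.0000 V=0.0000[hold]; j=7 S=136.6582 intr=0.0000 cont=0.0000 V=0.0000[hold]  S*(7)=92.7060
k=6: j=0 S=58.9511 intr=49.3589 cont=49.1189 V=49.3589[EX]; j=1 S=67.0915 intr=41.2185 cont=40.9785 V=41.2185[EX]; j=2 S=76.3561 intr=31.9539 cont=31.7139 V=31.9539[EX]; j=3 S=86.9000 intr=21.4100 cont=21.1700 V=21.4100[EX]; j=4 S=98.8999 intr=9.4101 cont=10.1114 V=10.1114[hold]; j=5 S=112.5568 intr=0.0000 cont=2.3328 V=2.3328[hold]; j=6 S=128.0996 intr=0.0000 cont=0.0000 V=0.0000[hold]  S*(6)=86.9000
k=5: j=0 S=62.8897 intr=45.4203 cont=45.1803 V=45.4203[EX]; j=1 S=71.5741 intr=36.7359 cont=36.4959 V=36.7359[EX]; j=2 S=81.4576 intr=26.8524 cont=26.6124 V=26.8524[EX]; j=3 S=92.7060 intr=15.6040 cont=15.7146 V=15.7146[hold]; j=4 S=105.5076 intr=2.8024 cont=6.2006 V=6.2006[hold]; j=5 S=120.0770 intr=0.0000 cont=1.1615 V=1.1615[hold]  S*(5)=81.4576
k=4: j=0 S=67.0915 intr=41.2185 cont=40.9785 V=41.2185[EX]; j=1 S=76.3561 intr=31.9539 cont=31.7139 V=31.9539[EX]; j=2 S=86.9000 intr=21.4100 cont=21.2253 V=21.4100[EX]; j=3 S=98.8999 intr=9.4101 cont=10.9239 V=10.9239[hold]; j=4 S=112.5568 intr=0.0000 cont=3.6679 V=3.6679[hold]  S*(4)=86.9000
k=3: j=0 S=71.5741 intr=36.7359 cont=36.4959 V=36.7359[EX]; j=1 S=81.4576 intr=26.8524 cont=26.6124 V=26.8524[EX]; j=2 S=92.7060 intr=15.6040 cont=16.1208 V=16.1208[hold]; j=3 S=105.5076 intr=2.8024 cont=7.2726 V=7.2726[hold]  S*(3)=81.4576
k=2: j=0 S=76.3561 intr=31.9539 cont=31.7139 V=31.9539[EX]; j=1 S=86.9000 intr=21.4100 cont=21.4283 V=21.4283[hold]; j=2 S=98.8999 intr=9.4101 cont=11.6620 V=11.6620[hold]  S*(2)=76.3561
k=1: j=0 S=81.4576 intr=26.8524 cont=26.6216 V=26.8524[EX]; j=1 S=92.7060 intr=15.6040 cont=16.4988 V=16.4988[hold]  S*(1)=81.4576
k=0: j=0 S=86.9000 intr=21.4100 cont=21.6173 V=21.6173[hold]  S*(0)=-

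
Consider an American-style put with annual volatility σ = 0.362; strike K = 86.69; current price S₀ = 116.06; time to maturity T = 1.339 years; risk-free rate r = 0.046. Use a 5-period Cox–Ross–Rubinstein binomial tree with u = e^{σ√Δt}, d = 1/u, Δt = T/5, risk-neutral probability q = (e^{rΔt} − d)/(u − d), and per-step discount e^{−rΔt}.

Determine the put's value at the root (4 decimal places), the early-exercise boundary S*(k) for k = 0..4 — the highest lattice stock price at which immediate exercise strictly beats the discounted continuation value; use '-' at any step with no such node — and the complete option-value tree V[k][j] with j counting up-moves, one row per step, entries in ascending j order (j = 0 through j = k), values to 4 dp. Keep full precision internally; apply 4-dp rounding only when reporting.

price = 4.7279
boundary = - - - - 54.8595
tree:
4.7279
8.0270 1.3619
13.2771 2.6834 0.0000
21.1577 5.2874 0.0000 0.0000
31.8305 10.4182 0.0000 0.0000 0.0000
41.2022 20.5278 0.0000 0.0000 0.0000 0.0000

Δt=0.26780, u=1.20603, d=0.82917, q=0.48619, disc=e^(-rΔt)=0.98776
k=5 terminal: V=max(K-S,0) → 41.2022 20.5278 0.0000 0.0000 0.0000 0.0000
k=4: j=0 S=54.8595 intr=31.8305 cont=30.7691 V=31.8305[EX]; j=1 S=79.7935 intr=6.8965 cont=10.4182 V=10.4182[hold]; j=2 S=116.0600 intr=0.0000 cont=0.0000 V=0.0000[hold]; j=3 S=168.8098 intr=0.0000 cont=0.0000 V=0.0000[hold]; j=4 S=245.5348 intr=0.0000 cont=0.0000 V=0.0000[hold]  S*(4)=54.8595
k=3: j=0 S=66.1622 intr=20.5278 cont=21.1577 V=21.1577[hold]; j=1 S=96.2332 intr=0.0000 cont=5.2874 V=5.2874[hold]; j=2 S=139.9717 intr=0.0000 cont=0.0000 V=0.0000[hold]; j=3 S=203.5895 intr=0.0000 cont=0.0000 V=0.0000[hold]  S*(3)=-
k=2: j=0 S=79.7935 intr=6.8965 cont=13.2771 V=13.2771[hold]; j=1 S=116.0600 intr=0.0000 cont=2.6834 V=2.6834[hold]; j=2 S=168.8098 intr=0.0000 cont=0.0000 V=0.0000[hold]  S*(2)=-
k=1: j=0 S=96.2332 intr=0.0000 cont=8.0270 V=8.0270[hold]; j=1 S=139.9717 intr=0.0000 cont=1.3619 V=1.3619[hold]  S*(1)=-
k=0: j=0 S=116.0600 intr=0.0000 cont=4.7279 V=4.7279[hold]  S*(0)=-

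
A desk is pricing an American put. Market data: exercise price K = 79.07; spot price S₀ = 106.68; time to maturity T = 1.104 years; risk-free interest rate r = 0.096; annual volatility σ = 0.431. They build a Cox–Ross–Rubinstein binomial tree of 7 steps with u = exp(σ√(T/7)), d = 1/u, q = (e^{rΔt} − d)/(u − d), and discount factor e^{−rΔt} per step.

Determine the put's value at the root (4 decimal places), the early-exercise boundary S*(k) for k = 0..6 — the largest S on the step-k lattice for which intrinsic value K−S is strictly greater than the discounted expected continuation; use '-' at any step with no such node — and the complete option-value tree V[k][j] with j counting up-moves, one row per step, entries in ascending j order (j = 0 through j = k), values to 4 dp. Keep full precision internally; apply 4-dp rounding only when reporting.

price = 4.3742
boundary = - - - - 53.7948 45.3320 53.7948
tree:
4.3742
7.1071 1.7925
11.2428 3.2149 0.4340
17.2075 5.6595 0.8842 0.0000
25.2752 9.7165 1.8014 0.0000 0.0000
33.7380 16.1008 3.6700 0.0000 0.0000 0.0000
40.8695 25.2752 7.4769 0.0000 0.0000 0.0000 0.0000
46.8791 33.7380 15.2325 0.0000 0.0000 0.0000 0.0000 0.0000

Δt=0.15771, u=1.18669, d=0.84268, q=0.50166, disc=e^(-rΔt)=0.98497
k=7 terminal: V=max(K-S,0) → 46.8791 33.7380 15.2325 0.0000 0.0000 0.0000 0.0000 0.0000
k=6: j=0 S=38.2005 intr=40.8695 cont=39.6813 V=40.8695[EX]; j=1 S=53.7948 intr=25.2752 cont=24.0870 V=25.2752[EX]; j=2 S=75.7551 intr=3.3149 cont=7.4769 V=7.4769[hold]; j=3 S=106.6800 intr=0.0000 cont=0.0000 V=0.0000[hold]; j=4 S=150.2292 intr=0.0000 cont=0.0000 V=0.0000[hold]; j=5 S=211.5561 intr=0.0000 cont=0.0000 V=0.0000[hold]; j=6 S=297.9181 intr=0.0000 cont=0.0000 V=0.0000[hold]  S*(6)=53.7948
k=5: j=0 S=45.3320 intr=33.7380 cont=32.5499 V=33.7380[EX]; j=1 S=63.8375 intr=15.2325 cont=16.1008 V=16.1008[hold]; j=2 S=89.8974 intr=0.0000 cont=3.6700 V=3.6700[hold]; j=3 S=126.5956 intr=0.0000 cont=0.0000 V=0.0000[hold]; j=4 S=178.2748 intr=0.0000 cont=0.0000 V=0.0000[hold]; j=5 S=251.0506 intr=0.0000 cont=0.0000 V=0.0000[hold]  S*(5)=45.3320
k=4: j=0 S=53.7948 intr=25.2752 cont=24.5161 V=25.2752[EX]; j=1 S=75.7551 intr=3.3149 cont=9.7165 V=9.7165[hold]; j=2 S=106.6800 intr=0.0000 cont=1.8014 V=1.8014[hold]; j=3 S=150.2292 intr=0.0000 cont=0.0000 V=0.0000[hold]; j=4 S=211.5561 intr=0.0000 cont=0.0000 V=0.0000[hold]  S*(4)=53.7948
k=3: j=0 S=63.8375 intr=15.2325 cont=17.2075 V=17.2075[hold]; j=1 S=89.8974 intr=0.0000 cont=5.6595 V=5.6595[hold]; j=2 S=126.5956 intr=0.0000 cont=0.8842 V=0.8842[hold]; j=3 S=178.2748 intr=0.0000 cont=0.0000 V=0.0000[hold]  S*(3)=-
k=2: j=0 S=75.7551 intr=3.3149 cont=11.2428 V=11.2428[hold]; j=1 S=106.6800 intr=0.0000 cont=3.2149 V=3.2149[hold]; j=2 S=150.2292 intr=0.0000 cont=0.4340 V=0.4340[hold]  S*(2)=-
k=1: j=0 S=89.8974 intr=0.0000 cont=7.1071 V=7.1071[hold]; j=1 S=126.5956 intr=0.0000 cont=1.7925 V=1.7925[hold]  S*(1)=-
k=0: j=0 S=106.6800 intr=0.0000 cont=4.3742 V=4.3742[hold]  S*(0)=-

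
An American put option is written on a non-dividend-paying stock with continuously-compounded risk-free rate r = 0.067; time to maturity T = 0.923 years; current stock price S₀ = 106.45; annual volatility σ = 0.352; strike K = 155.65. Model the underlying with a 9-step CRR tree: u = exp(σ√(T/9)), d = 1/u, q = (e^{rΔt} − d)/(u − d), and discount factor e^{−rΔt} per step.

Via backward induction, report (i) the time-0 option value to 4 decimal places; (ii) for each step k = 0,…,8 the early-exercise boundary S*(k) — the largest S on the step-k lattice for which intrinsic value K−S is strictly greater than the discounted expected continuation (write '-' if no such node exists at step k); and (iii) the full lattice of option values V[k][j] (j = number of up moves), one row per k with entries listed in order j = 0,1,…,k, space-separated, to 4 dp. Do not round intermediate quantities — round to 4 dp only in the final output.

price = 49.2000
boundary = 106.4500 95.1020 106.4500 95.1020 106.4500 119.1521 106.4500 119.1521 133.3699
tree:
49.2000
60.5480 37.8435
70.6863 49.2000 27.1134
79.7438 60.5480 37.1757 17.5181
87.8357 70.6863 49.2000 25.7748 9.5796
95.0650 79.7438 60.5480 36.4979 15.5066 3.8399
101.5236 87.8357 70.6863 49.2000 24.3152 6.9937 0.7685
107.2937 95.0650 79.7438 60.5480 36.4979 12.5811 1.5549 0.0000
112.4487 101.5236 87.8357 70.6863 49.2000 22.2801 3.1461 0.0000 0.0000
117.0541 107.2937 95.0650 79.7438 60.5480 36.4979 6.3658 0.0000 0.0000 0.0000

params: Δt=0.10256 u=1.11932 d=0.89340 q=0.50237 e^(-rΔt)=0.99315
t_9 payoffs: 117.0541 107.2937 95.0650 79.7438 60.5480 36.4979 6.3658 0.0000 0.0000 0.0000
t_8: node(8,0) S=43.2013 payoff=112.4487 vs cont=111.3828 → 112.4487 [stop]  node(8,1) S=54.1264 payoff=101.5236 vs cont=100.4577 → 101.5236 [stop]  node(8,2) S=67.8143 payoff=87.8357 vs cont=86.7698 → 87.8357 [stop]  node(8,3) S=84.9637 payoff=70.6863 vs cont=69.6204 → 70.6863 [stop]  node(8,4) S=106.4500 payoff=49.2000 vs cont=48.1342 → 49.2000 [stop]  node(8,5) S=133.3699 payoff=22.2801 vs cont=21.2143 → 22.2801 [stop]  node(8,6) S=167.0975 payoff=0.0000 vs cont=3.1461 → 3.1461 [wait]  node(8,7) S=209.3544 payoff=0.0000 vs cont=0.0000 → 0.0000 [wait]  node(8,8) S=262.2976 payoff=0.0000 vs cont=0.0000 → 0.0000 [wait]  ⇒ S*(8)=133.3699
t_7: node(7,0) S=48.3563 payoff=107.2937 vs cont=106.2278 → 107.2937 [stop]  node(7,1) S=60.5850 payoff=95.0650 vs cont=93.9991 → 95.0650 [stop]  node(7,2) S=75.9062 payoff=79.7438 vs cont=78.6779 → 79.7438 [stop]  node(7,3) S=95.1020 payoff=60.5480 vs cont=59.4822 → 60.5480 [stop]  node(7,4) S=119.1521 payoff=36.4979 vs cont=35.4320 → 36.4979 [stop]  node(7,5) S=149.2842 payoff=6.3658 vs cont=12.5811 → 12.5811 [wait]  node(7,6) S=187.0364 payoff=0.0000 vs cont=1.5549 → 1.5549 [wait]  node(7,7) S=234.3355 payoff=0.0000 vs cont=0.0000 → 0.0000 [wait]  ⇒ S*(7)=119.1521
t_6: node(6,0) S=54.1264 payoff=101.5236 vs cont=100.4577 → 101.5236 [stop]  node(6,1) S=67.8143 payoff=87.8357 vs cont=86.7698 → 87.8357 [stop]  node(6,2) S=84.9637 payoff=70.6863 vs cont=69.6204 → 70.6863 [stop]  node(6,3) S=106.4500 payoff=49.2000 vs cont=48.1342 → 49.2000 [stop]  node(6,4) S=133.3699 payoff=22.2801 vs cont=24.3152 → 24.3152 [wait]  node(6,5) S=167.0975 payoff=0.0000 vs cont=6.9937 → 6.9937 [wait]  node(6,6) S=209.3544 payoff=0.0000 vs cont=0.7685 → 0.7685 [wait]  ⇒ S*(6)=106.4500
t_5: node(5,0) S=60.5850 payoff=95.0650 vs cont=93.9991 → 95.0650 [stop]  node(5,1) S=75.9062 payoff=79.7438 vs cont=78.6779 → 79.7438 [stop]  node(5,2) S=95.1020 payoff=60.5480 vs cont=59.4822 → 60.5480 [stop]  node(5,3) S=119.1521 payoff=36.4979 vs cont=36.4474 → 36.4979 [stop]  node(5,4) S=149.2842 payoff=6.3658 vs cont=15.5066 → 15.5066 [wait]  node(5,5) S=187.0364 payoff=0.0000 vs cont=3.8399 → 3.8399 [wait]  ⇒ S*(5)=119.1521
t_4: node(4,0) S=67.8143 payoff=87.8357 vs cont=86.7698 → 87.8357 [stop]  node(4,1) S=84.9637 payoff=70.6863 vs cont=69.6204 → 70.6863 [stop]  node(4,2) S=106.4500 payoff=49.2000 vs cont=48.1342 → 49.2000 [stop]  node(4,3) S=133.3699 payoff=22.2801 vs cont=25.7748 → 25.7748 [wait]  node(4,4) S=167.0975 payoff=0.0000 vs cont=9.5796 → 9.5796 [wait]  ⇒ S*(4)=106.4500
t_3: node(3,0) S=75.9062 payoff=79.7438 vs cont=78.6779 → 79.7438 [stop]  node(3,1) S=95.1020 payoff=60.5480 vs cont=59.4822 → 60.5480 [stop]  node(3,2) S=119.1521 payoff=36.4979 vs cont=37.1757 → 37.1757 [wait]  node(3,3) S=149.2842 payoff=6.3658 vs cont=17.5181 → 17.5181 [wait]  ⇒ S*(3)=95.1020
t_2: node(2,0) S=84.9637 payoff=70.6863 vs cont=69.6204 → 70.6863 [stop]  node(2,1) S=106.4500 payoff=49.2000 vs cont=48.4723 → 49.2000 [stop]  node(2,2) S=133.3699 payoff=22.2801 vs cont=27.1134 → 27.1134 [wait]  ⇒ S*(2)=106.4500
t_1: node(1,0) S=95.1020 payoff=60.5480 vs cont=59.4822 → 60.5480 [stop]  node(1,1) S=119.1521 payoff=36.4979 vs cont=37.8435 → 37.8435 [wait]  ⇒ S*(1)=95.1020
t_0: node(0,0) S=106.4500 payoff=49.2000 vs cont=48.8055 → 49.2000 [stop]  ⇒ S*(0)=106.4500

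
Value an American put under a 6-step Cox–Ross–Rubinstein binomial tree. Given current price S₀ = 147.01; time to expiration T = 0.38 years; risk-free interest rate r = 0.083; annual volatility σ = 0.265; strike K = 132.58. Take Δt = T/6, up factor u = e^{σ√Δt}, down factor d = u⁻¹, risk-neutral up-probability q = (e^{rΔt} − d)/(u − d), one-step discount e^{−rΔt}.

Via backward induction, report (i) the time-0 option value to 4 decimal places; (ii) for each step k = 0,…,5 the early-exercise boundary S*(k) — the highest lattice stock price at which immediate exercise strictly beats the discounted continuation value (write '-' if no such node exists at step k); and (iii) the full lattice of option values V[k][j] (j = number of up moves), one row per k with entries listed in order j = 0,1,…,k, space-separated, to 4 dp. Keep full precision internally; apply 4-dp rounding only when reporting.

Δt=0.06333  u=1.06896  d=0.93548  q=0.52282  discount=0.99476
step 6 (expiry): payoffs max(K−S,0) = 34.0502 19.9915 3.9268 0.0000 0.0000 0.0000 0.0000
step 5: (k=5,j=0): S=105.3249, (K−S)⁺=27.2551, hold=26.5600 ⇒ V=27.2551 exercise | (k=5,j=1): S=120.3531, (K−S)⁺=12.2269, hold=11.5318 ⇒ V=12.2269 exercise | (k=5,j=2): S=137.5256, (K−S)⁺=0.0000, hold=1.8640 ⇒ V=1.8640 continue | (k=5,j=3): S=157.1484, (K−S)⁺=0.0000, hold=0.0000 ⇒ V=0.0000 continue | (k=5,j=4): S=179.5711, (K−S)⁺=0.0000, hold=0.0000 ⇒ V=0.0000 continue | (k=5,j=5): S=205.1931, (K−S)⁺=0.0000, hold=0.0000 ⇒ V=0.0000 continue  boundary S*=120.3531
step 4: (k=4,j=0): S=112.5885, (K−S)⁺=19.9915, hold=19.2964 ⇒ V=19.9915 exercise | (k=4,j=1): S=128.6532, (K−S)⁺=3.9268, hold=6.7733 ⇒ V=6.7733 continue | (k=4,j=2): S=147.0100, (K−S)⁺=0.0000, hold=0.8848 ⇒ V=0.8848 continue | (k=4,j=3): S=167.9861, (K−S)⁺=0.0000, hold=0.0000 ⇒ V=0.0000 continue | (k=4,j=4): S=191.9551, (K−S)⁺=0.0000, hold=0.0000 ⇒ V=0.0000 continue  boundary S*=112.5885
step 3: (k=3,j=0): S=120.3531, (K−S)⁺=12.2269, hold=13.0122 ⇒ V=13.0122 continue | (k=3,j=1): S=137.5256, (K−S)⁺=0.0000, hold=3.6753 ⇒ V=3.6753 continue | (k=3,j=2): S=157.1484, (K−S)⁺=0.0000, hold=0.4200 ⇒ V=0.4200 continue | (k=3,j=3): S=179.5711, (K−S)⁺=0.0000, hold=0.0000 ⇒ V=0.0000 continue  boundary S*=-
step 2: (k=2,j=0): S=128.6532, (K−S)⁺=3.9268, hold=8.0880 ⇒ V=8.0880 continue | (k=2,j=1): S=147.0100, (K−S)⁺=0.0000, hold=1.9630 ⇒ V=1.9630 continue | (k=2,j=2): S=167.9861, (K−S)⁺=0.0000, hold=0.1994 ⇒ V=0.1994 continue  boundary S*=-
step 1: (k=1,j=0): S=137.5256, (K−S)⁺=0.0000, hold=4.8601 ⇒ V=4.8601 continue | (k=1,j=1): S=157.1484, (K−S)⁺=0.0000, hold=1.0355 ⇒ V=1.0355 continue  boundary S*=-
step 0: (k=0,j=0): S=147.0100, (K−S)⁺=0.0000, hold=2.8455 ⇒ V=2.8455 continue  boundary S*=-

price = 2.8455
boundary = - - - - 112.5885 120.3531
tree:
2.8455
4.8601 1.0355
8.0880 1.9630 0.1994
13.0122 3.6753 0.4200 0.0000
19.9915 6.7733 0.8848 0.0000 0.0000
27.2551 12.2269 1.8640 0.0000 0.0000 0.0000
34.0502 19.9915 3.9268 0.0000 0.0000 0.0000 0.0000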